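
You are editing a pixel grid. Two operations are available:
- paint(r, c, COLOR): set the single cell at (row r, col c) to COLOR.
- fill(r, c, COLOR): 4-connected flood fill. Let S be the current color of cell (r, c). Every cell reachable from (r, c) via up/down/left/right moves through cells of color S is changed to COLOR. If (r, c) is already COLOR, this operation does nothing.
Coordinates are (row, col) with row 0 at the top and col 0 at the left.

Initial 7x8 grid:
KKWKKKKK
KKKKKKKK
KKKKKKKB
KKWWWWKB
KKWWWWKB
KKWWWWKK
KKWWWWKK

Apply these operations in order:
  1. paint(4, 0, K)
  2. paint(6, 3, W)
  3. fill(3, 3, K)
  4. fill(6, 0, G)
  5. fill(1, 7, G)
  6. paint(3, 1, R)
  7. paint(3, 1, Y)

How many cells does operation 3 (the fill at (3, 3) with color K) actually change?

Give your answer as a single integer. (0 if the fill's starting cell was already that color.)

After op 1 paint(4,0,K):
KKWKKKKK
KKKKKKKK
KKKKKKKB
KKWWWWKB
KKWWWWKB
KKWWWWKK
KKWWWWKK
After op 2 paint(6,3,W):
KKWKKKKK
KKKKKKKK
KKKKKKKB
KKWWWWKB
KKWWWWKB
KKWWWWKK
KKWWWWKK
After op 3 fill(3,3,K) [16 cells changed]:
KKWKKKKK
KKKKKKKK
KKKKKKKB
KKKKKKKB
KKKKKKKB
KKKKKKKK
KKKKKKKK

Answer: 16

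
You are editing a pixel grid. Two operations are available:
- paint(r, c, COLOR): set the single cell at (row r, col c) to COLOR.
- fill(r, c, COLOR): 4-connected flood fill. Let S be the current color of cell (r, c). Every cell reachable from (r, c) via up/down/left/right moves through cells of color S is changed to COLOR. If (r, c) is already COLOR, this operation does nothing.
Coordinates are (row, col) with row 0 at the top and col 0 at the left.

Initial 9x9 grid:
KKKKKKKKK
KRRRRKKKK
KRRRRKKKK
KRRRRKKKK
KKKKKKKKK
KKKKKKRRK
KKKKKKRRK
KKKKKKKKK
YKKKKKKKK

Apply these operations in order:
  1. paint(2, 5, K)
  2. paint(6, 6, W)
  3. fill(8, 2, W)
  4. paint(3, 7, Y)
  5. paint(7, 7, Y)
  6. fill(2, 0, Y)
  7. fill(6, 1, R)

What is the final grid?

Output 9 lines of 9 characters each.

Answer: RRRRRRRRR
RRRRRRRRR
RRRRRRRRR
RRRRRRRRR
RRRRRRRRR
RRRRRRRRR
RRRRRRRRR
RRRRRRRRR
RRRRRRRRR

Derivation:
After op 1 paint(2,5,K):
KKKKKKKKK
KRRRRKKKK
KRRRRKKKK
KRRRRKKKK
KKKKKKKKK
KKKKKKRRK
KKKKKKRRK
KKKKKKKKK
YKKKKKKKK
After op 2 paint(6,6,W):
KKKKKKKKK
KRRRRKKKK
KRRRRKKKK
KRRRRKKKK
KKKKKKKKK
KKKKKKRRK
KKKKKKWRK
KKKKKKKKK
YKKKKKKKK
After op 3 fill(8,2,W) [64 cells changed]:
WWWWWWWWW
WRRRRWWWW
WRRRRWWWW
WRRRRWWWW
WWWWWWWWW
WWWWWWRRW
WWWWWWWRW
WWWWWWWWW
YWWWWWWWW
After op 4 paint(3,7,Y):
WWWWWWWWW
WRRRRWWWW
WRRRRWWWW
WRRRRWWYW
WWWWWWWWW
WWWWWWRRW
WWWWWWWRW
WWWWWWWWW
YWWWWWWWW
After op 5 paint(7,7,Y):
WWWWWWWWW
WRRRRWWWW
WRRRRWWWW
WRRRRWWYW
WWWWWWWWW
WWWWWWRRW
WWWWWWWRW
WWWWWWWYW
YWWWWWWWW
After op 6 fill(2,0,Y) [63 cells changed]:
YYYYYYYYY
YRRRRYYYY
YRRRRYYYY
YRRRRYYYY
YYYYYYYYY
YYYYYYRRY
YYYYYYYRY
YYYYYYYYY
YYYYYYYYY
After op 7 fill(6,1,R) [66 cells changed]:
RRRRRRRRR
RRRRRRRRR
RRRRRRRRR
RRRRRRRRR
RRRRRRRRR
RRRRRRRRR
RRRRRRRRR
RRRRRRRRR
RRRRRRRRR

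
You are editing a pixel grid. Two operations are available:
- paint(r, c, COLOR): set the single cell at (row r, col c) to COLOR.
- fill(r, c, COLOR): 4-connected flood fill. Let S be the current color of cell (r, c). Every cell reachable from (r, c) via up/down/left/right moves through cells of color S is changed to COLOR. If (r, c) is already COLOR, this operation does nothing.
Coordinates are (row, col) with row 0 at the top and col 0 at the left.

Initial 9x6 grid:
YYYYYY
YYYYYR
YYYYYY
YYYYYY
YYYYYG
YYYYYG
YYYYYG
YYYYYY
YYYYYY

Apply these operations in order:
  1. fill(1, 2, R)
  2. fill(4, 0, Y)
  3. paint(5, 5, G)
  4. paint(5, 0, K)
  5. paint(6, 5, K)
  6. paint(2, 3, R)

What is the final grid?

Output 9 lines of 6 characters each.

Answer: YYYYYY
YYYYYY
YYYRYY
YYYYYY
YYYYYG
KYYYYG
YYYYYK
YYYYYY
YYYYYY

Derivation:
After op 1 fill(1,2,R) [50 cells changed]:
RRRRRR
RRRRRR
RRRRRR
RRRRRR
RRRRRG
RRRRRG
RRRRRG
RRRRRR
RRRRRR
After op 2 fill(4,0,Y) [51 cells changed]:
YYYYYY
YYYYYY
YYYYYY
YYYYYY
YYYYYG
YYYYYG
YYYYYG
YYYYYY
YYYYYY
After op 3 paint(5,5,G):
YYYYYY
YYYYYY
YYYYYY
YYYYYY
YYYYYG
YYYYYG
YYYYYG
YYYYYY
YYYYYY
After op 4 paint(5,0,K):
YYYYYY
YYYYYY
YYYYYY
YYYYYY
YYYYYG
KYYYYG
YYYYYG
YYYYYY
YYYYYY
After op 5 paint(6,5,K):
YYYYYY
YYYYYY
YYYYYY
YYYYYY
YYYYYG
KYYYYG
YYYYYK
YYYYYY
YYYYYY
After op 6 paint(2,3,R):
YYYYYY
YYYYYY
YYYRYY
YYYYYY
YYYYYG
KYYYYG
YYYYYK
YYYYYY
YYYYYY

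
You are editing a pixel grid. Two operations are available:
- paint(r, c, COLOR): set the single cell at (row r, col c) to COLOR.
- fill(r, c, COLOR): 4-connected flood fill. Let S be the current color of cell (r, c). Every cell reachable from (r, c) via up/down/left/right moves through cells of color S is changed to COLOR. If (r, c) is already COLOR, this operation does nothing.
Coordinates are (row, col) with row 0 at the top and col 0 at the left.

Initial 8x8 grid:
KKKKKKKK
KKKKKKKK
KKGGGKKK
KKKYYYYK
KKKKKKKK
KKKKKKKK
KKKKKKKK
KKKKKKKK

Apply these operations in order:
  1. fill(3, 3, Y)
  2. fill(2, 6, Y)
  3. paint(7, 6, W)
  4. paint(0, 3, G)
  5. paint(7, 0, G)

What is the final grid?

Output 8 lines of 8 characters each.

Answer: YYYGYYYY
YYYYYYYY
YYGGGYYY
YYYYYYYY
YYYYYYYY
YYYYYYYY
YYYYYYYY
GYYYYYWY

Derivation:
After op 1 fill(3,3,Y) [0 cells changed]:
KKKKKKKK
KKKKKKKK
KKGGGKKK
KKKYYYYK
KKKKKKKK
KKKKKKKK
KKKKKKKK
KKKKKKKK
After op 2 fill(2,6,Y) [57 cells changed]:
YYYYYYYY
YYYYYYYY
YYGGGYYY
YYYYYYYY
YYYYYYYY
YYYYYYYY
YYYYYYYY
YYYYYYYY
After op 3 paint(7,6,W):
YYYYYYYY
YYYYYYYY
YYGGGYYY
YYYYYYYY
YYYYYYYY
YYYYYYYY
YYYYYYYY
YYYYYYWY
After op 4 paint(0,3,G):
YYYGYYYY
YYYYYYYY
YYGGGYYY
YYYYYYYY
YYYYYYYY
YYYYYYYY
YYYYYYYY
YYYYYYWY
After op 5 paint(7,0,G):
YYYGYYYY
YYYYYYYY
YYGGGYYY
YYYYYYYY
YYYYYYYY
YYYYYYYY
YYYYYYYY
GYYYYYWY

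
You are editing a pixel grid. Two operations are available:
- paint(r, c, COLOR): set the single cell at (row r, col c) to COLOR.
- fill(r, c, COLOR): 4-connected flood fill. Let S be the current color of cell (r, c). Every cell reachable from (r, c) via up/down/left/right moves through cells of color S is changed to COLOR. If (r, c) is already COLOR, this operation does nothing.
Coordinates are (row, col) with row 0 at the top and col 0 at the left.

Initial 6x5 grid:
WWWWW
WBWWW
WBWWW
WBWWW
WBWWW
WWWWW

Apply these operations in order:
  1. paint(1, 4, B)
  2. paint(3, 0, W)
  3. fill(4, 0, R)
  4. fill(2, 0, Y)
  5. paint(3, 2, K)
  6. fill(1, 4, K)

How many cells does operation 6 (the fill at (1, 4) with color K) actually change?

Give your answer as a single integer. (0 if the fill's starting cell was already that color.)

Answer: 1

Derivation:
After op 1 paint(1,4,B):
WWWWW
WBWWB
WBWWW
WBWWW
WBWWW
WWWWW
After op 2 paint(3,0,W):
WWWWW
WBWWB
WBWWW
WBWWW
WBWWW
WWWWW
After op 3 fill(4,0,R) [25 cells changed]:
RRRRR
RBRRB
RBRRR
RBRRR
RBRRR
RRRRR
After op 4 fill(2,0,Y) [25 cells changed]:
YYYYY
YBYYB
YBYYY
YBYYY
YBYYY
YYYYY
After op 5 paint(3,2,K):
YYYYY
YBYYB
YBYYY
YBKYY
YBYYY
YYYYY
After op 6 fill(1,4,K) [1 cells changed]:
YYYYY
YBYYK
YBYYY
YBKYY
YBYYY
YYYYY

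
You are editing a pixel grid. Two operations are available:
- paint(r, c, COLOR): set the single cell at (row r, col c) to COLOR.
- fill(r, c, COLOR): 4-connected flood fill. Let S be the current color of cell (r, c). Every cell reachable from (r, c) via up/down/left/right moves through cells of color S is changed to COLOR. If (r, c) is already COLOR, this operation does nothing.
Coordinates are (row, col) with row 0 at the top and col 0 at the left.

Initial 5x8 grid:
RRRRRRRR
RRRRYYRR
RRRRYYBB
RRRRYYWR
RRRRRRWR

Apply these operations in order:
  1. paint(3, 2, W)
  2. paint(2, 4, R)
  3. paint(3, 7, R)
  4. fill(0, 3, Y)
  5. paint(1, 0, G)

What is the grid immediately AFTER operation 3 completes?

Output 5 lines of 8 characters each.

After op 1 paint(3,2,W):
RRRRRRRR
RRRRYYRR
RRRRYYBB
RRWRYYWR
RRRRRRWR
After op 2 paint(2,4,R):
RRRRRRRR
RRRRYYRR
RRRRRYBB
RRWRYYWR
RRRRRRWR
After op 3 paint(3,7,R):
RRRRRRRR
RRRRYYRR
RRRRRYBB
RRWRYYWR
RRRRRRWR

Answer: RRRRRRRR
RRRRYYRR
RRRRRYBB
RRWRYYWR
RRRRRRWR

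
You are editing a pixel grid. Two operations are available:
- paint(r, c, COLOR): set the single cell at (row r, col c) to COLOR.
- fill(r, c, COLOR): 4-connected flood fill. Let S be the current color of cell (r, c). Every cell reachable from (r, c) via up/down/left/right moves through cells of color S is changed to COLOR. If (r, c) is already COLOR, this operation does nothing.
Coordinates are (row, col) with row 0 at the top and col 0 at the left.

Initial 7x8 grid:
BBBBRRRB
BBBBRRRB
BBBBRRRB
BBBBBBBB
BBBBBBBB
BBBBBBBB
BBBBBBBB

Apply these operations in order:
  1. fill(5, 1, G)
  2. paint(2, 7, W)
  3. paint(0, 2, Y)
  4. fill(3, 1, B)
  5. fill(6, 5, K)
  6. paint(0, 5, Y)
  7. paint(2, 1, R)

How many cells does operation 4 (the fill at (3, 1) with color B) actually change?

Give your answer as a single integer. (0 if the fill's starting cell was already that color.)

Answer: 43

Derivation:
After op 1 fill(5,1,G) [47 cells changed]:
GGGGRRRG
GGGGRRRG
GGGGRRRG
GGGGGGGG
GGGGGGGG
GGGGGGGG
GGGGGGGG
After op 2 paint(2,7,W):
GGGGRRRG
GGGGRRRG
GGGGRRRW
GGGGGGGG
GGGGGGGG
GGGGGGGG
GGGGGGGG
After op 3 paint(0,2,Y):
GGYGRRRG
GGGGRRRG
GGGGRRRW
GGGGGGGG
GGGGGGGG
GGGGGGGG
GGGGGGGG
After op 4 fill(3,1,B) [43 cells changed]:
BBYBRRRG
BBBBRRRG
BBBBRRRW
BBBBBBBB
BBBBBBBB
BBBBBBBB
BBBBBBBB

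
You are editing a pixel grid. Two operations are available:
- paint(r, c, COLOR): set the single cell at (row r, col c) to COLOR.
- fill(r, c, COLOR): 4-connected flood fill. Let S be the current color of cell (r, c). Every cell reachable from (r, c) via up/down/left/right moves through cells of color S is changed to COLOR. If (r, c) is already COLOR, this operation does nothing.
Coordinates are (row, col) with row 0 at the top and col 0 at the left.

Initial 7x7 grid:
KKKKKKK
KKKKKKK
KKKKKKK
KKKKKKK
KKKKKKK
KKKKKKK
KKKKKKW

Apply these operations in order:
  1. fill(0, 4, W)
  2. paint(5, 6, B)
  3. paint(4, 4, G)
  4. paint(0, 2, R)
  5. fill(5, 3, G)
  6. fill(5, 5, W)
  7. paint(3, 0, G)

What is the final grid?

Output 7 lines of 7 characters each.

After op 1 fill(0,4,W) [48 cells changed]:
WWWWWWW
WWWWWWW
WWWWWWW
WWWWWWW
WWWWWWW
WWWWWWW
WWWWWWW
After op 2 paint(5,6,B):
WWWWWWW
WWWWWWW
WWWWWWW
WWWWWWW
WWWWWWW
WWWWWWB
WWWWWWW
After op 3 paint(4,4,G):
WWWWWWW
WWWWWWW
WWWWWWW
WWWWWWW
WWWWGWW
WWWWWWB
WWWWWWW
After op 4 paint(0,2,R):
WWRWWWW
WWWWWWW
WWWWWWW
WWWWWWW
WWWWGWW
WWWWWWB
WWWWWWW
After op 5 fill(5,3,G) [46 cells changed]:
GGRGGGG
GGGGGGG
GGGGGGG
GGGGGGG
GGGGGGG
GGGGGGB
GGGGGGG
After op 6 fill(5,5,W) [47 cells changed]:
WWRWWWW
WWWWWWW
WWWWWWW
WWWWWWW
WWWWWWW
WWWWWWB
WWWWWWW
After op 7 paint(3,0,G):
WWRWWWW
WWWWWWW
WWWWWWW
GWWWWWW
WWWWWWW
WWWWWWB
WWWWWWW

Answer: WWRWWWW
WWWWWWW
WWWWWWW
GWWWWWW
WWWWWWW
WWWWWWB
WWWWWWW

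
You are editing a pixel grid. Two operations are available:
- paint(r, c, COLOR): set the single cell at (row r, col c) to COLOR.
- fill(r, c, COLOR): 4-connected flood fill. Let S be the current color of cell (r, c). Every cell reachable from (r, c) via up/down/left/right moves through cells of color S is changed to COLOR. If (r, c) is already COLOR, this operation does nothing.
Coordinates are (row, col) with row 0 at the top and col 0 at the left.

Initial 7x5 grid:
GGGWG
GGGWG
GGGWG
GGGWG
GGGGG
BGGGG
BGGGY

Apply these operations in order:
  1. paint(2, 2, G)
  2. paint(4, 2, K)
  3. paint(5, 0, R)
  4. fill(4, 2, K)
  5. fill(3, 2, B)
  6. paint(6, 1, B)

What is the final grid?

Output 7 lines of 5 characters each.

Answer: BBBWB
BBBWB
BBBWB
BBBWB
BBKBB
RBBBB
BBBBY

Derivation:
After op 1 paint(2,2,G):
GGGWG
GGGWG
GGGWG
GGGWG
GGGGG
BGGGG
BGGGY
After op 2 paint(4,2,K):
GGGWG
GGGWG
GGGWG
GGGWG
GGKGG
BGGGG
BGGGY
After op 3 paint(5,0,R):
GGGWG
GGGWG
GGGWG
GGGWG
GGKGG
RGGGG
BGGGY
After op 4 fill(4,2,K) [0 cells changed]:
GGGWG
GGGWG
GGGWG
GGGWG
GGKGG
RGGGG
BGGGY
After op 5 fill(3,2,B) [27 cells changed]:
BBBWB
BBBWB
BBBWB
BBBWB
BBKBB
RBBBB
BBBBY
After op 6 paint(6,1,B):
BBBWB
BBBWB
BBBWB
BBBWB
BBKBB
RBBBB
BBBBY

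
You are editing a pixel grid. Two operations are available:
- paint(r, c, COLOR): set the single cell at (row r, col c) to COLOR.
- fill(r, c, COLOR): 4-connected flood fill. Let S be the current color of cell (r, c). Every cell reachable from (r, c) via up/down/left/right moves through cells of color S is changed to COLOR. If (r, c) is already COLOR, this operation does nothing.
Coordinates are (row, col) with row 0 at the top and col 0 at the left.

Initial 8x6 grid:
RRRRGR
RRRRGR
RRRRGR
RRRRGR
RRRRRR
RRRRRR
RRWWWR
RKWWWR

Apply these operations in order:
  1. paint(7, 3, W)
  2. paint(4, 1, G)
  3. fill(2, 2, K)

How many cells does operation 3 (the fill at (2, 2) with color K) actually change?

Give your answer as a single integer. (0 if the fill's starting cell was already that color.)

Answer: 36

Derivation:
After op 1 paint(7,3,W):
RRRRGR
RRRRGR
RRRRGR
RRRRGR
RRRRRR
RRRRRR
RRWWWR
RKWWWR
After op 2 paint(4,1,G):
RRRRGR
RRRRGR
RRRRGR
RRRRGR
RGRRRR
RRRRRR
RRWWWR
RKWWWR
After op 3 fill(2,2,K) [36 cells changed]:
KKKKGK
KKKKGK
KKKKGK
KKKKGK
KGKKKK
KKKKKK
KKWWWK
KKWWWK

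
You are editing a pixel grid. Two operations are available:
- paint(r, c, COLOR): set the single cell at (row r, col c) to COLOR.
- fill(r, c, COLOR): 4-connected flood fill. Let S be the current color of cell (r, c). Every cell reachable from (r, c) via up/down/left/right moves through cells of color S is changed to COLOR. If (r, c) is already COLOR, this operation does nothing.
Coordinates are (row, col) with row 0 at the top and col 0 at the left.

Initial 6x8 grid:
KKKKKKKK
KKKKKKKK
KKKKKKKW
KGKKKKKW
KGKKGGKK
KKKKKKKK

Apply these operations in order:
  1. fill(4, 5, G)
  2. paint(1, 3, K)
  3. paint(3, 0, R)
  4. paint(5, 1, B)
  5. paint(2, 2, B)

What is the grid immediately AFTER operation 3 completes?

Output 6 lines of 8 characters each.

After op 1 fill(4,5,G) [0 cells changed]:
KKKKKKKK
KKKKKKKK
KKKKKKKW
KGKKKKKW
KGKKGGKK
KKKKKKKK
After op 2 paint(1,3,K):
KKKKKKKK
KKKKKKKK
KKKKKKKW
KGKKKKKW
KGKKGGKK
KKKKKKKK
After op 3 paint(3,0,R):
KKKKKKKK
KKKKKKKK
KKKKKKKW
RGKKKKKW
KGKKGGKK
KKKKKKKK

Answer: KKKKKKKK
KKKKKKKK
KKKKKKKW
RGKKKKKW
KGKKGGKK
KKKKKKKK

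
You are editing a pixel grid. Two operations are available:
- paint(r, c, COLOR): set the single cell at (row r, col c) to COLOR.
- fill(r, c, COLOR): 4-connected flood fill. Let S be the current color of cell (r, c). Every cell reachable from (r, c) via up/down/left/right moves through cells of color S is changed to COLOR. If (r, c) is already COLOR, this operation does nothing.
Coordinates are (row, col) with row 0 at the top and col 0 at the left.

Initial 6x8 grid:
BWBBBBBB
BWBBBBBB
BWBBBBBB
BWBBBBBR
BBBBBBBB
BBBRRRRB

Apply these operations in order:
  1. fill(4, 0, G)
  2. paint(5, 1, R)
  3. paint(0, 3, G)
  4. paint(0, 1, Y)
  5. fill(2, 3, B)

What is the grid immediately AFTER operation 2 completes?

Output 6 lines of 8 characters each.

After op 1 fill(4,0,G) [39 cells changed]:
GWGGGGGG
GWGGGGGG
GWGGGGGG
GWGGGGGR
GGGGGGGG
GGGRRRRG
After op 2 paint(5,1,R):
GWGGGGGG
GWGGGGGG
GWGGGGGG
GWGGGGGR
GGGGGGGG
GRGRRRRG

Answer: GWGGGGGG
GWGGGGGG
GWGGGGGG
GWGGGGGR
GGGGGGGG
GRGRRRRG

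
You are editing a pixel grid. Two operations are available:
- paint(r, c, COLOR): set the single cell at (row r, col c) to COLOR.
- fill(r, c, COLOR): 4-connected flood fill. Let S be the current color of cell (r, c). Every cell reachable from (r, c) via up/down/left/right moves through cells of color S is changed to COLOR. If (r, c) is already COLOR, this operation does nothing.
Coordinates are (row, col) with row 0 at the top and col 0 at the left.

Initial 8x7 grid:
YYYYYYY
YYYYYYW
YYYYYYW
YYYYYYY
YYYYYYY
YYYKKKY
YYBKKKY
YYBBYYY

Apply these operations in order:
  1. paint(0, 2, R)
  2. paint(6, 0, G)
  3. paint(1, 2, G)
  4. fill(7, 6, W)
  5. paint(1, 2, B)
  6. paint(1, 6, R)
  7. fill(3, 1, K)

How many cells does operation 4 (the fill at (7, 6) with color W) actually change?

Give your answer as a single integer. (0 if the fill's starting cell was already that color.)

After op 1 paint(0,2,R):
YYRYYYY
YYYYYYW
YYYYYYW
YYYYYYY
YYYYYYY
YYYKKKY
YYBKKKY
YYBBYYY
After op 2 paint(6,0,G):
YYRYYYY
YYYYYYW
YYYYYYW
YYYYYYY
YYYYYYY
YYYKKKY
GYBKKKY
YYBBYYY
After op 3 paint(1,2,G):
YYRYYYY
YYGYYYW
YYYYYYW
YYYYYYY
YYYYYYY
YYYKKKY
GYBKKKY
YYBBYYY
After op 4 fill(7,6,W) [42 cells changed]:
WWRWWWW
WWGWWWW
WWWWWWW
WWWWWWW
WWWWWWW
WWWKKKW
GWBKKKW
WWBBWWW

Answer: 42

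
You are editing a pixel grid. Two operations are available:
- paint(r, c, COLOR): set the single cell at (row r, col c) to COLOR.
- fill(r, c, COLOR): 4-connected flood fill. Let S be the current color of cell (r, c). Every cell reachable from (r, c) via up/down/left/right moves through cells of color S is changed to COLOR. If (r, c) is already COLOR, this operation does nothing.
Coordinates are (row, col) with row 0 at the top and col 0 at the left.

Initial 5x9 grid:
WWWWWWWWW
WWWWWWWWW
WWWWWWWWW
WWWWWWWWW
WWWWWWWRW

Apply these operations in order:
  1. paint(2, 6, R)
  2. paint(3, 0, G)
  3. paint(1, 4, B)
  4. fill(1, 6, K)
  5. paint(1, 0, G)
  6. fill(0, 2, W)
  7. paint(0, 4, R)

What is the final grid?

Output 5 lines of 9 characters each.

Answer: WWWWRWWWW
GWWWBWWWW
WWWWWWRWW
GWWWWWWWW
WWWWWWWRW

Derivation:
After op 1 paint(2,6,R):
WWWWWWWWW
WWWWWWWWW
WWWWWWRWW
WWWWWWWWW
WWWWWWWRW
After op 2 paint(3,0,G):
WWWWWWWWW
WWWWWWWWW
WWWWWWRWW
GWWWWWWWW
WWWWWWWRW
After op 3 paint(1,4,B):
WWWWWWWWW
WWWWBWWWW
WWWWWWRWW
GWWWWWWWW
WWWWWWWRW
After op 4 fill(1,6,K) [41 cells changed]:
KKKKKKKKK
KKKKBKKKK
KKKKKKRKK
GKKKKKKKK
KKKKKKKRK
After op 5 paint(1,0,G):
KKKKKKKKK
GKKKBKKKK
KKKKKKRKK
GKKKKKKKK
KKKKKKKRK
After op 6 fill(0,2,W) [40 cells changed]:
WWWWWWWWW
GWWWBWWWW
WWWWWWRWW
GWWWWWWWW
WWWWWWWRW
After op 7 paint(0,4,R):
WWWWRWWWW
GWWWBWWWW
WWWWWWRWW
GWWWWWWWW
WWWWWWWRW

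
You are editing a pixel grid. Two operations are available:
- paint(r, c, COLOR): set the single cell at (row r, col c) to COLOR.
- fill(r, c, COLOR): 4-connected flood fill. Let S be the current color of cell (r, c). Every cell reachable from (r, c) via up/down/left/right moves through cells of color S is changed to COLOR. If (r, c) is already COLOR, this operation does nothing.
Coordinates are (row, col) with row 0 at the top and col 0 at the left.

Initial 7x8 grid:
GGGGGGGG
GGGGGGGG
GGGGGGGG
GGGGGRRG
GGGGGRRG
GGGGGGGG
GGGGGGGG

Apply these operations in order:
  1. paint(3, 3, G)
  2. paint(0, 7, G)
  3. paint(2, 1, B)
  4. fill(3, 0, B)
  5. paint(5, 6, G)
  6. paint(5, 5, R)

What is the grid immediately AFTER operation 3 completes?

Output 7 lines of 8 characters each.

Answer: GGGGGGGG
GGGGGGGG
GBGGGGGG
GGGGGRRG
GGGGGRRG
GGGGGGGG
GGGGGGGG

Derivation:
After op 1 paint(3,3,G):
GGGGGGGG
GGGGGGGG
GGGGGGGG
GGGGGRRG
GGGGGRRG
GGGGGGGG
GGGGGGGG
After op 2 paint(0,7,G):
GGGGGGGG
GGGGGGGG
GGGGGGGG
GGGGGRRG
GGGGGRRG
GGGGGGGG
GGGGGGGG
After op 3 paint(2,1,B):
GGGGGGGG
GGGGGGGG
GBGGGGGG
GGGGGRRG
GGGGGRRG
GGGGGGGG
GGGGGGGG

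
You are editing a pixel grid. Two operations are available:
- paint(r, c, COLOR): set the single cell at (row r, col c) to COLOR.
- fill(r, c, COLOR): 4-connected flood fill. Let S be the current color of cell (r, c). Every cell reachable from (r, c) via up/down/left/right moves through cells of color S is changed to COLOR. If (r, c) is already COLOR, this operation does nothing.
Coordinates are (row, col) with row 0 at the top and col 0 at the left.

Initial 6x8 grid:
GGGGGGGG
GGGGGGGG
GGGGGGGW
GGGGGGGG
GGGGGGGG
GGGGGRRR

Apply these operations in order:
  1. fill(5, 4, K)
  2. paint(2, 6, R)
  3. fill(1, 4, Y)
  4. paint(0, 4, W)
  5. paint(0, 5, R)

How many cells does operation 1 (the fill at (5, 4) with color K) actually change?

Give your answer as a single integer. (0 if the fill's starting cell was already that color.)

After op 1 fill(5,4,K) [44 cells changed]:
KKKKKKKK
KKKKKKKK
KKKKKKKW
KKKKKKKK
KKKKKKKK
KKKKKRRR

Answer: 44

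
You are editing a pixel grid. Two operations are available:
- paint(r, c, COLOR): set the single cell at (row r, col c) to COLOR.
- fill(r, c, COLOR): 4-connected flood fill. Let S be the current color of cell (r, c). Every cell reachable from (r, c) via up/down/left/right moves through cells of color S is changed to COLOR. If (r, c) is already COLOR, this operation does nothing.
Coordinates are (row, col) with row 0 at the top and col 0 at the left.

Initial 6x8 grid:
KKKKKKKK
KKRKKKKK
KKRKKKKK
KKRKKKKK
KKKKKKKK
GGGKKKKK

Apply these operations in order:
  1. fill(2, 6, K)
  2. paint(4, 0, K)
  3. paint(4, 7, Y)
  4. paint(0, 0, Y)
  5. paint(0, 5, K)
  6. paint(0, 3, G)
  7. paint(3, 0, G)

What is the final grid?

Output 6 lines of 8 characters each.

After op 1 fill(2,6,K) [0 cells changed]:
KKKKKKKK
KKRKKKKK
KKRKKKKK
KKRKKKKK
KKKKKKKK
GGGKKKKK
After op 2 paint(4,0,K):
KKKKKKKK
KKRKKKKK
KKRKKKKK
KKRKKKKK
KKKKKKKK
GGGKKKKK
After op 3 paint(4,7,Y):
KKKKKKKK
KKRKKKKK
KKRKKKKK
KKRKKKKK
KKKKKKKY
GGGKKKKK
After op 4 paint(0,0,Y):
YKKKKKKK
KKRKKKKK
KKRKKKKK
KKRKKKKK
KKKKKKKY
GGGKKKKK
After op 5 paint(0,5,K):
YKKKKKKK
KKRKKKKK
KKRKKKKK
KKRKKKKK
KKKKKKKY
GGGKKKKK
After op 6 paint(0,3,G):
YKKGKKKK
KKRKKKKK
KKRKKKKK
KKRKKKKK
KKKKKKKY
GGGKKKKK
After op 7 paint(3,0,G):
YKKGKKKK
KKRKKKKK
KKRKKKKK
GKRKKKKK
KKKKKKKY
GGGKKKKK

Answer: YKKGKKKK
KKRKKKKK
KKRKKKKK
GKRKKKKK
KKKKKKKY
GGGKKKKK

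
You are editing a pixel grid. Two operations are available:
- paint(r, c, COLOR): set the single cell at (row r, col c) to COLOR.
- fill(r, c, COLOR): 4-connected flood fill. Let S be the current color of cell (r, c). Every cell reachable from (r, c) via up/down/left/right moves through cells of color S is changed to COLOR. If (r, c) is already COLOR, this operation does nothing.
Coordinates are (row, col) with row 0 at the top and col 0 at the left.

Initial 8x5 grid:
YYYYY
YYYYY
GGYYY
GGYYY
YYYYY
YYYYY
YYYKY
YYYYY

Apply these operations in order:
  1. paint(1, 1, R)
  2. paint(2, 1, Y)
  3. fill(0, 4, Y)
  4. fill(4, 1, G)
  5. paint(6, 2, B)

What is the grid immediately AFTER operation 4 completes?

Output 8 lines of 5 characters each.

After op 1 paint(1,1,R):
YYYYY
YRYYY
GGYYY
GGYYY
YYYYY
YYYYY
YYYKY
YYYYY
After op 2 paint(2,1,Y):
YYYYY
YRYYY
GYYYY
GGYYY
YYYYY
YYYYY
YYYKY
YYYYY
After op 3 fill(0,4,Y) [0 cells changed]:
YYYYY
YRYYY
GYYYY
GGYYY
YYYYY
YYYYY
YYYKY
YYYYY
After op 4 fill(4,1,G) [35 cells changed]:
GGGGG
GRGGG
GGGGG
GGGGG
GGGGG
GGGGG
GGGKG
GGGGG

Answer: GGGGG
GRGGG
GGGGG
GGGGG
GGGGG
GGGGG
GGGKG
GGGGG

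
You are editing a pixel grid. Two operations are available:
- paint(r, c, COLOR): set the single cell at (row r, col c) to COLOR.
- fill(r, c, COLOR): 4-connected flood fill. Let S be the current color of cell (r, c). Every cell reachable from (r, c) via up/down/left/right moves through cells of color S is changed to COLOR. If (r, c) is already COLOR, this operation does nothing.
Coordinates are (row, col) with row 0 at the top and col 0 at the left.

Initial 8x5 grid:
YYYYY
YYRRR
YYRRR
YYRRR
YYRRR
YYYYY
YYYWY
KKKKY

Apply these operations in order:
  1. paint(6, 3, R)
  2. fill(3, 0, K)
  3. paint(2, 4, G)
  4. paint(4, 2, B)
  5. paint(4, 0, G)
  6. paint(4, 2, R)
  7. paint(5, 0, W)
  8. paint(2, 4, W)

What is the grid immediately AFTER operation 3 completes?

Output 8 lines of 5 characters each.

Answer: KKKKK
KKRRR
KKRRG
KKRRR
KKRRR
KKKKK
KKKRK
KKKKK

Derivation:
After op 1 paint(6,3,R):
YYYYY
YYRRR
YYRRR
YYRRR
YYRRR
YYYYY
YYYRY
KKKKY
After op 2 fill(3,0,K) [23 cells changed]:
KKKKK
KKRRR
KKRRR
KKRRR
KKRRR
KKKKK
KKKRK
KKKKK
After op 3 paint(2,4,G):
KKKKK
KKRRR
KKRRG
KKRRR
KKRRR
KKKKK
KKKRK
KKKKK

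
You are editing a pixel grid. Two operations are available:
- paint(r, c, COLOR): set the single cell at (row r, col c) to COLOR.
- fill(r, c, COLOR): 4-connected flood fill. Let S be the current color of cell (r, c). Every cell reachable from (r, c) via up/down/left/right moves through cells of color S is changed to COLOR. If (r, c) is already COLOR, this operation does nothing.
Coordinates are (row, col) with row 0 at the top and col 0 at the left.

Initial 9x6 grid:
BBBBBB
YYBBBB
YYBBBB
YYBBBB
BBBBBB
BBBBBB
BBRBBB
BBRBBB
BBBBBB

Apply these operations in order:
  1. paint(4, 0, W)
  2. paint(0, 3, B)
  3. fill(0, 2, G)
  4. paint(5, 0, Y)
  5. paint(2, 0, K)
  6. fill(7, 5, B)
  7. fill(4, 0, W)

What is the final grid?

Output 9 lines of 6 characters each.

After op 1 paint(4,0,W):
BBBBBB
YYBBBB
YYBBBB
YYBBBB
WBBBBB
BBBBBB
BBRBBB
BBRBBB
BBBBBB
After op 2 paint(0,3,B):
BBBBBB
YYBBBB
YYBBBB
YYBBBB
WBBBBB
BBBBBB
BBRBBB
BBRBBB
BBBBBB
After op 3 fill(0,2,G) [45 cells changed]:
GGGGGG
YYGGGG
YYGGGG
YYGGGG
WGGGGG
GGGGGG
GGRGGG
GGRGGG
GGGGGG
After op 4 paint(5,0,Y):
GGGGGG
YYGGGG
YYGGGG
YYGGGG
WGGGGG
YGGGGG
GGRGGG
GGRGGG
GGGGGG
After op 5 paint(2,0,K):
GGGGGG
YYGGGG
KYGGGG
YYGGGG
WGGGGG
YGGGGG
GGRGGG
GGRGGG
GGGGGG
After op 6 fill(7,5,B) [44 cells changed]:
BBBBBB
YYBBBB
KYBBBB
YYBBBB
WBBBBB
YBBBBB
BBRBBB
BBRBBB
BBBBBB
After op 7 fill(4,0,W) [0 cells changed]:
BBBBBB
YYBBBB
KYBBBB
YYBBBB
WBBBBB
YBBBBB
BBRBBB
BBRBBB
BBBBBB

Answer: BBBBBB
YYBBBB
KYBBBB
YYBBBB
WBBBBB
YBBBBB
BBRBBB
BBRBBB
BBBBBB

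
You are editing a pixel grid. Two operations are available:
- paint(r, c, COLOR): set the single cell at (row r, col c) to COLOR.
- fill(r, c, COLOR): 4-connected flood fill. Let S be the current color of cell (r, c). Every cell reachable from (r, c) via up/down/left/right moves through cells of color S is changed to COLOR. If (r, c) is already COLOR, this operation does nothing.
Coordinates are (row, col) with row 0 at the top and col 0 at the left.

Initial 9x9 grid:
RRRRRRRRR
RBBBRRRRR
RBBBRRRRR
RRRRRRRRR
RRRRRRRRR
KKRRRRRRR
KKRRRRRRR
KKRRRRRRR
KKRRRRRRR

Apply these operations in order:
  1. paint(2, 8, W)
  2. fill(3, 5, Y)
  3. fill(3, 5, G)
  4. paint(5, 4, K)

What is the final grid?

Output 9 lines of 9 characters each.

After op 1 paint(2,8,W):
RRRRRRRRR
RBBBRRRRR
RBBBRRRRW
RRRRRRRRR
RRRRRRRRR
KKRRRRRRR
KKRRRRRRR
KKRRRRRRR
KKRRRRRRR
After op 2 fill(3,5,Y) [66 cells changed]:
YYYYYYYYY
YBBBYYYYY
YBBBYYYYW
YYYYYYYYY
YYYYYYYYY
KKYYYYYYY
KKYYYYYYY
KKYYYYYYY
KKYYYYYYY
After op 3 fill(3,5,G) [66 cells changed]:
GGGGGGGGG
GBBBGGGGG
GBBBGGGGW
GGGGGGGGG
GGGGGGGGG
KKGGGGGGG
KKGGGGGGG
KKGGGGGGG
KKGGGGGGG
After op 4 paint(5,4,K):
GGGGGGGGG
GBBBGGGGG
GBBBGGGGW
GGGGGGGGG
GGGGGGGGG
KKGGKGGGG
KKGGGGGGG
KKGGGGGGG
KKGGGGGGG

Answer: GGGGGGGGG
GBBBGGGGG
GBBBGGGGW
GGGGGGGGG
GGGGGGGGG
KKGGKGGGG
KKGGGGGGG
KKGGGGGGG
KKGGGGGGG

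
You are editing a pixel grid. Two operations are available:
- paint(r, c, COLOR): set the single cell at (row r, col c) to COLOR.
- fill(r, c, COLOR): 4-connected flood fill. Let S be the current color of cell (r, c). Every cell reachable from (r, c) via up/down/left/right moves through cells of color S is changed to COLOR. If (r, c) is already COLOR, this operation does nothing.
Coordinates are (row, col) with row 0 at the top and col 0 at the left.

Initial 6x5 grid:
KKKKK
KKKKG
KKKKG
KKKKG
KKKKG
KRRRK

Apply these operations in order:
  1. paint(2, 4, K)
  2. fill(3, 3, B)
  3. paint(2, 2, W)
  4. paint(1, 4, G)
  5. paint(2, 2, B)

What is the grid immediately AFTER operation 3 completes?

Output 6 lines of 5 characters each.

Answer: BBBBB
BBBBG
BBWBB
BBBBG
BBBBG
BRRRK

Derivation:
After op 1 paint(2,4,K):
KKKKK
KKKKG
KKKKK
KKKKG
KKKKG
KRRRK
After op 2 fill(3,3,B) [23 cells changed]:
BBBBB
BBBBG
BBBBB
BBBBG
BBBBG
BRRRK
After op 3 paint(2,2,W):
BBBBB
BBBBG
BBWBB
BBBBG
BBBBG
BRRRK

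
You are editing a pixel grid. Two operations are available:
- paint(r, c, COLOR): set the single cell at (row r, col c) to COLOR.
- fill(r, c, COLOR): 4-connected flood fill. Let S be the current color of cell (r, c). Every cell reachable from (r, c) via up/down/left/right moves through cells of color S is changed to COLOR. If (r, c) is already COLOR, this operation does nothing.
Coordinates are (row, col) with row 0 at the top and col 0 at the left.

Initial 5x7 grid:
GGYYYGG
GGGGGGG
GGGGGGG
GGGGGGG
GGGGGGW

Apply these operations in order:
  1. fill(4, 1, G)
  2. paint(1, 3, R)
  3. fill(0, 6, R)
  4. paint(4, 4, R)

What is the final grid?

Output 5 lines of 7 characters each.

Answer: RRYYYRR
RRRRRRR
RRRRRRR
RRRRRRR
RRRRRRW

Derivation:
After op 1 fill(4,1,G) [0 cells changed]:
GGYYYGG
GGGGGGG
GGGGGGG
GGGGGGG
GGGGGGW
After op 2 paint(1,3,R):
GGYYYGG
GGGRGGG
GGGGGGG
GGGGGGG
GGGGGGW
After op 3 fill(0,6,R) [30 cells changed]:
RRYYYRR
RRRRRRR
RRRRRRR
RRRRRRR
RRRRRRW
After op 4 paint(4,4,R):
RRYYYRR
RRRRRRR
RRRRRRR
RRRRRRR
RRRRRRW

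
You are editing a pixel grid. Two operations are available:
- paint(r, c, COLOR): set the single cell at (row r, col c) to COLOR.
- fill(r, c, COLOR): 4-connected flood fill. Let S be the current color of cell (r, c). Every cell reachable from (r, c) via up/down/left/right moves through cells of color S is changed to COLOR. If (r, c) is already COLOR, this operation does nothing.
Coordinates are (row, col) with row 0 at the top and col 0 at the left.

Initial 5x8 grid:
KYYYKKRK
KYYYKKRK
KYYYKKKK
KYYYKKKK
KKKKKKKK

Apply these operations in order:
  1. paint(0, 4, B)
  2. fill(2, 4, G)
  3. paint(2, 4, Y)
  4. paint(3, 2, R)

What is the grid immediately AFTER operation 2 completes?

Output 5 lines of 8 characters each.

Answer: GYYYBGRG
GYYYGGRG
GYYYGGGG
GYYYGGGG
GGGGGGGG

Derivation:
After op 1 paint(0,4,B):
KYYYBKRK
KYYYKKRK
KYYYKKKK
KYYYKKKK
KKKKKKKK
After op 2 fill(2,4,G) [25 cells changed]:
GYYYBGRG
GYYYGGRG
GYYYGGGG
GYYYGGGG
GGGGGGGG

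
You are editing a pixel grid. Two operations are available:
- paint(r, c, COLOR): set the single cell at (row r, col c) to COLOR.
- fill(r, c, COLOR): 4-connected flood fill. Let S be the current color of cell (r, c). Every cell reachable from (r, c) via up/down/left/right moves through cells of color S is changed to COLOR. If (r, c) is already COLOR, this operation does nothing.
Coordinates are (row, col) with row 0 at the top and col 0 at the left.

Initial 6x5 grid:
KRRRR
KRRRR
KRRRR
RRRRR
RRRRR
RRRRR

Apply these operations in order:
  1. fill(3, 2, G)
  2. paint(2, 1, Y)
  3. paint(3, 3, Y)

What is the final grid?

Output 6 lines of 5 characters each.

After op 1 fill(3,2,G) [27 cells changed]:
KGGGG
KGGGG
KGGGG
GGGGG
GGGGG
GGGGG
After op 2 paint(2,1,Y):
KGGGG
KGGGG
KYGGG
GGGGG
GGGGG
GGGGG
After op 3 paint(3,3,Y):
KGGGG
KGGGG
KYGGG
GGGYG
GGGGG
GGGGG

Answer: KGGGG
KGGGG
KYGGG
GGGYG
GGGGG
GGGGG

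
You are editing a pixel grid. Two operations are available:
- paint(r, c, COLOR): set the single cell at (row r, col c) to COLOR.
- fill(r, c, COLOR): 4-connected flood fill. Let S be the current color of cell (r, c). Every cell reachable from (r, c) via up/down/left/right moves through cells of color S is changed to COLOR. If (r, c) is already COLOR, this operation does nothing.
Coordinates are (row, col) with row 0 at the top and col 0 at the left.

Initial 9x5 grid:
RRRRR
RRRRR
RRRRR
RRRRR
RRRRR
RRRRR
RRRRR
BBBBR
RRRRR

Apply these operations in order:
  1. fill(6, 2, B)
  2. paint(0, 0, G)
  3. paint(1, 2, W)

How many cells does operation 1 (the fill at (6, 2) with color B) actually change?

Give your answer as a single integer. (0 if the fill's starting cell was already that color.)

After op 1 fill(6,2,B) [41 cells changed]:
BBBBB
BBBBB
BBBBB
BBBBB
BBBBB
BBBBB
BBBBB
BBBBB
BBBBB

Answer: 41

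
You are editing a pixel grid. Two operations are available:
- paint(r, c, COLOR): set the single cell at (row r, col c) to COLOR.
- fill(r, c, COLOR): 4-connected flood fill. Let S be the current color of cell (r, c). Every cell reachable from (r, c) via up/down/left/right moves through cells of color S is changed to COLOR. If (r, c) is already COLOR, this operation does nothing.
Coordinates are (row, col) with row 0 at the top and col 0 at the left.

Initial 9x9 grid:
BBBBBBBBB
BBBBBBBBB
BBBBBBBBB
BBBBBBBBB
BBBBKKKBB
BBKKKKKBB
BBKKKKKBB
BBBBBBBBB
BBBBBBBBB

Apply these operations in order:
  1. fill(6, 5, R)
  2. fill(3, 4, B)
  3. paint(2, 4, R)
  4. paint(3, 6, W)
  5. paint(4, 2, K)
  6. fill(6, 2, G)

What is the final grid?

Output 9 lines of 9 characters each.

Answer: BBBBBBBBB
BBBBBBBBB
BBBBRBBBB
BBBBBBWBB
BBKBGGGBB
BBGGGGGBB
BBGGGGGBB
BBBBBBBBB
BBBBBBBBB

Derivation:
After op 1 fill(6,5,R) [13 cells changed]:
BBBBBBBBB
BBBBBBBBB
BBBBBBBBB
BBBBBBBBB
BBBBRRRBB
BBRRRRRBB
BBRRRRRBB
BBBBBBBBB
BBBBBBBBB
After op 2 fill(3,4,B) [0 cells changed]:
BBBBBBBBB
BBBBBBBBB
BBBBBBBBB
BBBBBBBBB
BBBBRRRBB
BBRRRRRBB
BBRRRRRBB
BBBBBBBBB
BBBBBBBBB
After op 3 paint(2,4,R):
BBBBBBBBB
BBBBBBBBB
BBBBRBBBB
BBBBBBBBB
BBBBRRRBB
BBRRRRRBB
BBRRRRRBB
BBBBBBBBB
BBBBBBBBB
After op 4 paint(3,6,W):
BBBBBBBBB
BBBBBBBBB
BBBBRBBBB
BBBBBBWBB
BBBBRRRBB
BBRRRRRBB
BBRRRRRBB
BBBBBBBBB
BBBBBBBBB
After op 5 paint(4,2,K):
BBBBBBBBB
BBBBBBBBB
BBBBRBBBB
BBBBBBWBB
BBKBRRRBB
BBRRRRRBB
BBRRRRRBB
BBBBBBBBB
BBBBBBBBB
After op 6 fill(6,2,G) [13 cells changed]:
BBBBBBBBB
BBBBBBBBB
BBBBRBBBB
BBBBBBWBB
BBKBGGGBB
BBGGGGGBB
BBGGGGGBB
BBBBBBBBB
BBBBBBBBB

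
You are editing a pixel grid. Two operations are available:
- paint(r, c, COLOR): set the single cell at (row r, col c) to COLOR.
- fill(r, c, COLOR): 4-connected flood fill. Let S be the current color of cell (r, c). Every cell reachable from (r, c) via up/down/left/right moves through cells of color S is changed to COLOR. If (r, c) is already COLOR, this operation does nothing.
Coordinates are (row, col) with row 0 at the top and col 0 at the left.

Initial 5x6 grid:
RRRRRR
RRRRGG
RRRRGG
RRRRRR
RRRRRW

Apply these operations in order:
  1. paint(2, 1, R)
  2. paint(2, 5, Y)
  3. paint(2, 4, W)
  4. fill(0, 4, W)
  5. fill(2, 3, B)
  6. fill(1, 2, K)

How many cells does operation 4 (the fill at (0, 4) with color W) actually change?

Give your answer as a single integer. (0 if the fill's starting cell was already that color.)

After op 1 paint(2,1,R):
RRRRRR
RRRRGG
RRRRGG
RRRRRR
RRRRRW
After op 2 paint(2,5,Y):
RRRRRR
RRRRGG
RRRRGY
RRRRRR
RRRRRW
After op 3 paint(2,4,W):
RRRRRR
RRRRGG
RRRRWY
RRRRRR
RRRRRW
After op 4 fill(0,4,W) [25 cells changed]:
WWWWWW
WWWWGG
WWWWWY
WWWWWW
WWWWWW

Answer: 25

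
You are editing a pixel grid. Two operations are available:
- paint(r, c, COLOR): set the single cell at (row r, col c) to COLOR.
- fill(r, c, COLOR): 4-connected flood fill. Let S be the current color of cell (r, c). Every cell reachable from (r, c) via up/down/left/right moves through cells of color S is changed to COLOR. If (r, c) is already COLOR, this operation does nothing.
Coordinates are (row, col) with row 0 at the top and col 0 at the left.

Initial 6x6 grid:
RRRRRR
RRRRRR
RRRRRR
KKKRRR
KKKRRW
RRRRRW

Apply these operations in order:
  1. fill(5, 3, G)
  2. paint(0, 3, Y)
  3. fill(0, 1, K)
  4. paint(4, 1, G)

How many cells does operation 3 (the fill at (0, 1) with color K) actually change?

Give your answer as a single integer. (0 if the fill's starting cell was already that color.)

Answer: 27

Derivation:
After op 1 fill(5,3,G) [28 cells changed]:
GGGGGG
GGGGGG
GGGGGG
KKKGGG
KKKGGW
GGGGGW
After op 2 paint(0,3,Y):
GGGYGG
GGGGGG
GGGGGG
KKKGGG
KKKGGW
GGGGGW
After op 3 fill(0,1,K) [27 cells changed]:
KKKYKK
KKKKKK
KKKKKK
KKKKKK
KKKKKW
KKKKKW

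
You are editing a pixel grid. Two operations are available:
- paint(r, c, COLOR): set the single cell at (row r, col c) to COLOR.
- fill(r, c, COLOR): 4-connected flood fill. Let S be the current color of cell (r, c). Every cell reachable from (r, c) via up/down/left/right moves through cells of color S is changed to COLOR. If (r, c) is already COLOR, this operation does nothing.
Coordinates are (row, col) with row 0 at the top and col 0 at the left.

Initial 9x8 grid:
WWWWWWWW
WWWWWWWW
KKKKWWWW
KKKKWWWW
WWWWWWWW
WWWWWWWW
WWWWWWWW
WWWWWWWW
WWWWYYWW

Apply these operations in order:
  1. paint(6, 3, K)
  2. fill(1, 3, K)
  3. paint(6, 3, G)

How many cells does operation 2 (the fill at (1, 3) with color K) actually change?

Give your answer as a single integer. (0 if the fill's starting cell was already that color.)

Answer: 61

Derivation:
After op 1 paint(6,3,K):
WWWWWWWW
WWWWWWWW
KKKKWWWW
KKKKWWWW
WWWWWWWW
WWWWWWWW
WWWKWWWW
WWWWWWWW
WWWWYYWW
After op 2 fill(1,3,K) [61 cells changed]:
KKKKKKKK
KKKKKKKK
KKKKKKKK
KKKKKKKK
KKKKKKKK
KKKKKKKK
KKKKKKKK
KKKKKKKK
KKKKYYKK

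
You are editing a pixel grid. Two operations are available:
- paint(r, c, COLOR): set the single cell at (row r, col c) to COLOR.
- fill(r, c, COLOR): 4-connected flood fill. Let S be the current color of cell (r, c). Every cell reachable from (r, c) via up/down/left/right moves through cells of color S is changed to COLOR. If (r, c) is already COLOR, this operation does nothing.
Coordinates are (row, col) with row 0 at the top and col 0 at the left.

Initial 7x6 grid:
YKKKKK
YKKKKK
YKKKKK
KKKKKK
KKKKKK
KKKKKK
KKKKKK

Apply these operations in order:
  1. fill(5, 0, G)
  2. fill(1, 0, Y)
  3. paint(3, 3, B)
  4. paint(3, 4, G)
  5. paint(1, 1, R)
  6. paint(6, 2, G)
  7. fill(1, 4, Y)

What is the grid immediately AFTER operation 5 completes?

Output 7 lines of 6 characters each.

Answer: YGGGGG
YRGGGG
YGGGGG
GGGBGG
GGGGGG
GGGGGG
GGGGGG

Derivation:
After op 1 fill(5,0,G) [39 cells changed]:
YGGGGG
YGGGGG
YGGGGG
GGGGGG
GGGGGG
GGGGGG
GGGGGG
After op 2 fill(1,0,Y) [0 cells changed]:
YGGGGG
YGGGGG
YGGGGG
GGGGGG
GGGGGG
GGGGGG
GGGGGG
After op 3 paint(3,3,B):
YGGGGG
YGGGGG
YGGGGG
GGGBGG
GGGGGG
GGGGGG
GGGGGG
After op 4 paint(3,4,G):
YGGGGG
YGGGGG
YGGGGG
GGGBGG
GGGGGG
GGGGGG
GGGGGG
After op 5 paint(1,1,R):
YGGGGG
YRGGGG
YGGGGG
GGGBGG
GGGGGG
GGGGGG
GGGGGG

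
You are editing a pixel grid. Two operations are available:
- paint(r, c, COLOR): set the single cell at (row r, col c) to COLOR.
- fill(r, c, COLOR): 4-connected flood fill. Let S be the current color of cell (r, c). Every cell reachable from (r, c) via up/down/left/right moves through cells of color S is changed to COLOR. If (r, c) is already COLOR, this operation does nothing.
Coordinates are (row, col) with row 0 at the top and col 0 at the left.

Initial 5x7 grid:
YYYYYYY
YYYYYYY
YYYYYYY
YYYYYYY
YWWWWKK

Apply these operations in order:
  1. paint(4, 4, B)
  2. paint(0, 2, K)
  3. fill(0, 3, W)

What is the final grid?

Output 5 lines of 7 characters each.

After op 1 paint(4,4,B):
YYYYYYY
YYYYYYY
YYYYYYY
YYYYYYY
YWWWBKK
After op 2 paint(0,2,K):
YYKYYYY
YYYYYYY
YYYYYYY
YYYYYYY
YWWWBKK
After op 3 fill(0,3,W) [28 cells changed]:
WWKWWWW
WWWWWWW
WWWWWWW
WWWWWWW
WWWWBKK

Answer: WWKWWWW
WWWWWWW
WWWWWWW
WWWWWWW
WWWWBKK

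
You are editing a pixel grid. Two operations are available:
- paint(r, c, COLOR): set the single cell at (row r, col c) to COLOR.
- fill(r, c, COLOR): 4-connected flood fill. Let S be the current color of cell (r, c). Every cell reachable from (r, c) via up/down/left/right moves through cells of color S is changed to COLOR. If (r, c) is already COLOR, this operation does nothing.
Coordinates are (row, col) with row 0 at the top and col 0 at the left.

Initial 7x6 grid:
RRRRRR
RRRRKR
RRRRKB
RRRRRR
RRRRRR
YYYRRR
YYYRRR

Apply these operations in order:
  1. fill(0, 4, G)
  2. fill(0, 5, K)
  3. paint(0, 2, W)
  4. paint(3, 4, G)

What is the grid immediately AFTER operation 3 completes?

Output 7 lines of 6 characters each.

Answer: KKWKKK
KKKKKK
KKKKKB
KKKKKK
KKKKKK
YYYKKK
YYYKKK

Derivation:
After op 1 fill(0,4,G) [33 cells changed]:
GGGGGG
GGGGKG
GGGGKB
GGGGGG
GGGGGG
YYYGGG
YYYGGG
After op 2 fill(0,5,K) [33 cells changed]:
KKKKKK
KKKKKK
KKKKKB
KKKKKK
KKKKKK
YYYKKK
YYYKKK
After op 3 paint(0,2,W):
KKWKKK
KKKKKK
KKKKKB
KKKKKK
KKKKKK
YYYKKK
YYYKKK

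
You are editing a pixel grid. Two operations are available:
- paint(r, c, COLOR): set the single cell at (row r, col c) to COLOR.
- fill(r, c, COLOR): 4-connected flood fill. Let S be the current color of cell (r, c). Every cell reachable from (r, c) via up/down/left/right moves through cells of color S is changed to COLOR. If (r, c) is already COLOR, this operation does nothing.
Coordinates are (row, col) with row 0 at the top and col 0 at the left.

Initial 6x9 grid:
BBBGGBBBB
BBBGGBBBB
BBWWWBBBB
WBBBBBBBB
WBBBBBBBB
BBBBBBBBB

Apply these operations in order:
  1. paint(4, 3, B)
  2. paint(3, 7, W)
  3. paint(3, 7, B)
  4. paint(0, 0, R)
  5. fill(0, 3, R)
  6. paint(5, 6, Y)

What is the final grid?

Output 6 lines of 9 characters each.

Answer: RBBRRBBBB
BBBRRBBBB
BBWWWBBBB
WBBBBBBBB
WBBBBBBBB
BBBBBBYBB

Derivation:
After op 1 paint(4,3,B):
BBBGGBBBB
BBBGGBBBB
BBWWWBBBB
WBBBBBBBB
WBBBBBBBB
BBBBBBBBB
After op 2 paint(3,7,W):
BBBGGBBBB
BBBGGBBBB
BBWWWBBBB
WBBBBBBWB
WBBBBBBBB
BBBBBBBBB
After op 3 paint(3,7,B):
BBBGGBBBB
BBBGGBBBB
BBWWWBBBB
WBBBBBBBB
WBBBBBBBB
BBBBBBBBB
After op 4 paint(0,0,R):
RBBGGBBBB
BBBGGBBBB
BBWWWBBBB
WBBBBBBBB
WBBBBBBBB
BBBBBBBBB
After op 5 fill(0,3,R) [4 cells changed]:
RBBRRBBBB
BBBRRBBBB
BBWWWBBBB
WBBBBBBBB
WBBBBBBBB
BBBBBBBBB
After op 6 paint(5,6,Y):
RBBRRBBBB
BBBRRBBBB
BBWWWBBBB
WBBBBBBBB
WBBBBBBBB
BBBBBBYBB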